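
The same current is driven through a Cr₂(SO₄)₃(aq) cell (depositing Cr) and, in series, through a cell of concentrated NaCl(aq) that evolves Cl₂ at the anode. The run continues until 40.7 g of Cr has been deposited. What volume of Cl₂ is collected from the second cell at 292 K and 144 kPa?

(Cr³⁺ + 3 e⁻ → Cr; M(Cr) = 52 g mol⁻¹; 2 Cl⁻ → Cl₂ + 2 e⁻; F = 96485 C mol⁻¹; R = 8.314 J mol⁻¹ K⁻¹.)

n(Cr) = 40.7 / 52 = 0.7827 mol, so n(e⁻) = 3 × 0.7827 = 2.348 mol.
The cells are in series, so the same 2.348 mol of electrons passes through the second cell.
2 Cl⁻ → Cl₂ + 2 e⁻ — 2 mol e⁻ per mol Cl₂, so n(Cl₂) = 2.348/2 = 1.174 mol.
V = nRT/P = (1.174 × 8.314 × 292) / (144 × 10³) = 0.0198 m³ = 19.8 L.

19.8 L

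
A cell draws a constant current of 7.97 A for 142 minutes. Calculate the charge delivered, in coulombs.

Q = I·t = 7.970 A × 8520.0 s = 67900 C.

67900 C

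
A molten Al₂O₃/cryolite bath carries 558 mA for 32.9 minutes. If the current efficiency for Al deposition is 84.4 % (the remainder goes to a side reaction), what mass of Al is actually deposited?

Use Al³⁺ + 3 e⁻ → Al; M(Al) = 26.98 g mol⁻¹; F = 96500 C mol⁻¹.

Q = I·t = 0.5580 × 1974.0 = 1101 C.
n(e⁻) = 1101/96500 = 0.01141 mol; theoretically n(Al) = 0.01141/3 = 0.003805 mol, m_theo = 0.1027 g.
At 84.4 % efficiency, m_actual = 0.844 × 0.1027 = 0.0866 g.

0.0866 g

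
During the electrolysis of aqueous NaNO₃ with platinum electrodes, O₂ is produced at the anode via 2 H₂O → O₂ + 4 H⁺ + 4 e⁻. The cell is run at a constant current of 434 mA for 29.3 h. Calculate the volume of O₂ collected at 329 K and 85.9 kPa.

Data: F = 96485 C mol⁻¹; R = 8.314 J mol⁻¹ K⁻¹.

3.78 L

Q = I·t = 0.4340 A × 105480 s = 45780 C.
n(e⁻) = Q/F = 45780 / 96485 = 0.4745 mol.
4 electrons are transferred per O₂ molecule, so n(O₂) = 0.4745 / 4 = 0.1186 mol.
V = nRT/P = (0.1186 × 8.314 × 329) / (85.9 × 10³ Pa) = 0.00378 m³ = 3.78 L.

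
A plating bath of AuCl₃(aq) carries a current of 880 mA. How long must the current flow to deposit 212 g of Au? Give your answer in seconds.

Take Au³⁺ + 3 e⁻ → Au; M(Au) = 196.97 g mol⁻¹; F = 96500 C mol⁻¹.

n(Au) = m/M = 212 / 196.97 = 1.076 mol.
Each Au atom requires 3 electrons, so n(e⁻) = 3 × 1.076 = 3.229 mol.
Q = n(e⁻)·F = 3.229 × 96500 = 311600 C.
t = Q/I = 311600 / 0.8800 A = 354100 s.

3.54 × 10⁵ s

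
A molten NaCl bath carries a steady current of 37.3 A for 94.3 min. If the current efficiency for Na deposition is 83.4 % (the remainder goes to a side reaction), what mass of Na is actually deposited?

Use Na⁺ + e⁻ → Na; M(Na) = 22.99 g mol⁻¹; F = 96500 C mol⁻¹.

Q = I·t = 37.30 × 5658.0 = 211000 C.
n(e⁻) = 211000/96500 = 2.187 mol; theoretically n(Na) = 2.187/1 = 2.187 mol, m_theo = 50.28 g.
At 83.4 % efficiency, m_actual = 0.834 × 50.28 = 41.9 g.

41.9 g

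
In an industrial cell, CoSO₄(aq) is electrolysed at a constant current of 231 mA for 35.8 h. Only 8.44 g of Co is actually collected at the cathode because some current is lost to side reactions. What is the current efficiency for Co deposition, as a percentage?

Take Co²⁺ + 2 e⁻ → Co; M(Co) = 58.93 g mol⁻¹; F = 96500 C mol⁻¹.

Q = I·t = 0.2310 × 128880 = 29770 C; n(e⁻) = 29770/96500 = 0.3085 mol.
Theoretical n(Co) = n(e⁻)/2 = 0.1543 mol, i.e. m_theo = 0.1543 × 58.93 = 9.090 g.
Efficiency = m_actual / m_theo = 8.44 / 9.090 = 92.8 %.

92.8 %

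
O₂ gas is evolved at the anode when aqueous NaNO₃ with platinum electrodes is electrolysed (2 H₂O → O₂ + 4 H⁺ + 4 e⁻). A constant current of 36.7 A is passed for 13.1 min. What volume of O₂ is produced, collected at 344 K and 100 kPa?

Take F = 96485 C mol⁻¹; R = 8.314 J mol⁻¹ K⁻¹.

Q = I·t = 36.70 A × 786.00 s = 28850 C.
n(e⁻) = Q/F = 28850 / 96485 = 0.2990 mol.
4 electrons are transferred per O₂ molecule, so n(O₂) = 0.2990 / 4 = 0.07474 mol.
V = nRT/P = (0.07474 × 8.314 × 344) / (100 × 10³ Pa) = 0.00214 m³ = 2.14 L.

2.14 L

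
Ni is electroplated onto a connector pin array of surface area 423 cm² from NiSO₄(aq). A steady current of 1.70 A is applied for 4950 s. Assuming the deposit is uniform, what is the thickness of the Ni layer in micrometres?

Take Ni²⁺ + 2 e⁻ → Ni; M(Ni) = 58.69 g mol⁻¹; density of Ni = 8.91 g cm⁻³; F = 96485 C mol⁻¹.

6.79 μm

Q = I·t = 1.700 × 4950.0 = 8415 C; n(e⁻) = 0.08722 mol.
n(Ni) = n(e⁻)/2 = 0.04361 mol, so m = 0.04361 × 58.69 = 2.559 g.
Volume = m/ρ = 2.559 / 8.91 = 0.2872 cm³.
Thickness = V/A = 0.2872 / 423 = 6.79 × 10⁻⁴ cm = 6.79 μm.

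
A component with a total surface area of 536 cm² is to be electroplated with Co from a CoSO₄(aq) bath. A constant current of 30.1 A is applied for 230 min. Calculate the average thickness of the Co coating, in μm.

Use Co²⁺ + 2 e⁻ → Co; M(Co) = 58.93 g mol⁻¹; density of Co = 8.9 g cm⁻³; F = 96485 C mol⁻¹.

266 μm

Q = I·t = 30.10 × 13800 = 415400 C; n(e⁻) = 4.305 mol.
n(Co) = n(e⁻)/2 = 2.153 mol, so m = 2.153 × 58.93 = 126.9 g.
Volume = m/ρ = 126.9 / 8.9 = 14.25 cm³.
Thickness = V/A = 14.25 / 536 = 0.0266 cm = 266 μm.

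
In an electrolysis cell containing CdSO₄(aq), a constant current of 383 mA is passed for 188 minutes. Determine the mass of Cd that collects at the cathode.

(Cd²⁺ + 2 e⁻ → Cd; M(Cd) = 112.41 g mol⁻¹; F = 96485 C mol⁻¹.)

2.52 g

Q = I·t = 0.3830 A × 11280 s = 4320 C.
n(e⁻) = Q/F = 4320 / 96485 = 0.04478 mol.
Cd²⁺ + 2 e⁻ → Cd, so n(Cd) = n(e⁻)/2 = 0.02239 mol.
m = n·M = 0.02239 × 112.41 = 2.52 g.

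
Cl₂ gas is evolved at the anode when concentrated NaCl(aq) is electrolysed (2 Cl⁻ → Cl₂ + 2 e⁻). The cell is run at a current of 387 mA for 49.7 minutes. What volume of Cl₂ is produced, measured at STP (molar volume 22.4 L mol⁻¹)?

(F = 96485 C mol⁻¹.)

0.134 L

Q = I·t = 0.3870 A × 2982.0 s = 1154 C.
n(e⁻) = Q/F = 1154 / 96485 = 0.01196 mol.
2 electrons are transferred per Cl₂ molecule, so n(Cl₂) = 0.01196 / 2 = 0.005980 mol.
V = n × V_m = 0.005980 × 22.4 = 0.134 L.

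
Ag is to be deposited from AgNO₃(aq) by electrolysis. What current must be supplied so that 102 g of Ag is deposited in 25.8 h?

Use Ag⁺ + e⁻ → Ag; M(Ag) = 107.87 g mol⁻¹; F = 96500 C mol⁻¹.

n(Ag) = 102 / 107.87 = 0.9456 mol.
n(e⁻) = 1 × 0.9456 = 0.9456 mol.
Q = n(e⁻)·F = 0.9456 × 96500 = 91250 C.
I = Q/t = 91250 / 92880 s = 0.982 A.

0.982 A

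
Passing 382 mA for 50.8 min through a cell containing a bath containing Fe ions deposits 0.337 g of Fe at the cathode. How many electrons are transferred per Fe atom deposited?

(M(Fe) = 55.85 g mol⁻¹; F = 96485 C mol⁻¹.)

Q = I·t = 0.3820 A × 3048.0 s = 1164 C, so n(e⁻) = 1164/96485 = 0.01207 mol.
n(Fe) deposited = 0.337 / 55.85 = 0.006034 mol.
Electrons per atom = n(e⁻)/n(Fe) = 0.01207 / 0.006034 = 2.00 ≈ 2, so the ion is Fe²⁺.

2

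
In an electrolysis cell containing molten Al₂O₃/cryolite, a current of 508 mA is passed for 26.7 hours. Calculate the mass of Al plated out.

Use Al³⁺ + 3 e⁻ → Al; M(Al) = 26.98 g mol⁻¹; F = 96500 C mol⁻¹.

Q = I·t = 0.5080 A × 96120 s = 48830 C.
n(e⁻) = Q/F = 48830 / 96500 = 0.5060 mol.
Al³⁺ + 3 e⁻ → Al, so n(Al) = n(e⁻)/3 = 0.1687 mol.
m = n·M = 0.1687 × 26.98 = 4.55 g.

4.55 g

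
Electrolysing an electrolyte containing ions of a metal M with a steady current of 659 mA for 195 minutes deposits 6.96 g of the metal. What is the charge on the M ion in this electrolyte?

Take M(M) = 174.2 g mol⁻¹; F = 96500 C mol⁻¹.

+2

Q = I·t = 0.6590 A × 11700 s = 7710 C, so n(e⁻) = 7710/96500 = 0.07990 mol.
n(M) deposited = 6.96 / 174.2 = 0.03995 mol.
Electrons per atom = n(e⁻)/n(M) = 0.07990 / 0.03995 = 2.00 ≈ 2, so the ion is M²⁺.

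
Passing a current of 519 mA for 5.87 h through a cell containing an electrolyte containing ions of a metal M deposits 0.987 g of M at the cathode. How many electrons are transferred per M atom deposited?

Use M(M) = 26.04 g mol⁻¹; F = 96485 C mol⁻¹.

3

Q = I·t = 0.5190 A × 21132 s = 10970 C, so n(e⁻) = 10970/96485 = 0.1137 mol.
n(M) deposited = 0.987 / 26.04 = 0.03790 mol.
Electrons per atom = n(e⁻)/n(M) = 0.1137 / 0.03790 = 3.00 ≈ 3, so the ion is M³⁺.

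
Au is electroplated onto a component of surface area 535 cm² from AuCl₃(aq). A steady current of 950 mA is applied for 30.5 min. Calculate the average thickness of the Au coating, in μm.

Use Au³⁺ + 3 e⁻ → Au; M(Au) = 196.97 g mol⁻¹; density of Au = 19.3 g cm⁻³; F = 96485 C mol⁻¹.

1.15 μm

Q = I·t = 0.9500 × 1830.0 = 1738 C; n(e⁻) = 0.01802 mol.
n(Au) = n(e⁻)/3 = 0.006006 mol, so m = 0.006006 × 196.97 = 1.183 g.
Volume = m/ρ = 1.183 / 19.3 = 0.06130 cm³.
Thickness = V/A = 0.06130 / 535 = 1.15 × 10⁻⁴ cm = 1.15 μm.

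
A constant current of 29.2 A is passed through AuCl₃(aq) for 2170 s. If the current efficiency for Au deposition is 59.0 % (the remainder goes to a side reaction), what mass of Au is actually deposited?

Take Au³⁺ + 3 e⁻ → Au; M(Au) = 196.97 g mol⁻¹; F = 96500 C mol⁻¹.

Q = I·t = 29.20 × 2170.0 = 63360 C.
n(e⁻) = 63360/96500 = 0.6566 mol; theoretically n(Au) = 0.6566/3 = 0.2189 mol, m_theo = 43.11 g.
At 59.0 % efficiency, m_actual = 0.590 × 43.11 = 25.4 g.

25.4 g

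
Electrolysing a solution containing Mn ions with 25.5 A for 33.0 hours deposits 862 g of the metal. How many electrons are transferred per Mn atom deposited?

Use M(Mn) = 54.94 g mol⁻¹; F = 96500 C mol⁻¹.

Q = I·t = 25.50 A × 118800 s = 3029000 C, so n(e⁻) = 3029000/96500 = 31.39 mol.
n(Mn) deposited = 862 / 54.94 = 15.69 mol.
Electrons per atom = n(e⁻)/n(Mn) = 31.39 / 15.69 = 2.00 ≈ 2, so the ion is Mn²⁺.

2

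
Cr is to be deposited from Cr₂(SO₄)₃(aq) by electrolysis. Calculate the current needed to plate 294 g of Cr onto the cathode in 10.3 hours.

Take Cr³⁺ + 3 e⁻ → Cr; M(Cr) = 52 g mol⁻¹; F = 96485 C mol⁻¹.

44.1 A

n(Cr) = 294 / 52 = 5.654 mol.
n(e⁻) = 3 × 5.654 = 16.96 mol.
Q = n(e⁻)·F = 16.96 × 96485 = 1637000 C.
I = Q/t = 1637000 / 37080 s = 44.1 A.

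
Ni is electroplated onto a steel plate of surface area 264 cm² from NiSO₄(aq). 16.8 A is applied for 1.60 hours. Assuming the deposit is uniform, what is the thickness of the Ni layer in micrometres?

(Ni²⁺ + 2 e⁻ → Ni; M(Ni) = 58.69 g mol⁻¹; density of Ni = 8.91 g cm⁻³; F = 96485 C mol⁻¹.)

Q = I·t = 16.80 × 5760.0 = 96770 C; n(e⁻) = 1.003 mol.
n(Ni) = n(e⁻)/2 = 0.5015 mol, so m = 0.5015 × 58.69 = 29.43 g.
Volume = m/ρ = 29.43 / 8.91 = 3.303 cm³.
Thickness = V/A = 3.303 / 264 = 0.0125 cm = 125 μm.

125 μm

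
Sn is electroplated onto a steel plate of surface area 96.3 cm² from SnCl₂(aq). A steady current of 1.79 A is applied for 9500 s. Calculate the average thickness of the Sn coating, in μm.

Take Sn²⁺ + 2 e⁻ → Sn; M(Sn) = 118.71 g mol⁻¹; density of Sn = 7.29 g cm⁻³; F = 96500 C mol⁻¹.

149 μm

Q = I·t = 1.790 × 9500.0 = 17000 C; n(e⁻) = 0.1762 mol.
n(Sn) = n(e⁻)/2 = 0.08811 mol, so m = 0.08811 × 118.71 = 10.46 g.
Volume = m/ρ = 10.46 / 7.29 = 1.435 cm³.
Thickness = V/A = 1.435 / 96.3 = 0.0149 cm = 149 μm.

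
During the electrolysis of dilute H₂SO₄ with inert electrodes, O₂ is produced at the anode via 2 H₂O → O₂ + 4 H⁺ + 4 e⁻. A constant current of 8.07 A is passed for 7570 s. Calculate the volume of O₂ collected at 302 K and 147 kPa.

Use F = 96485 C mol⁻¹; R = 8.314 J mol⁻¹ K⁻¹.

2.70 L

Q = I·t = 8.070 A × 7570.0 s = 61090 C.
n(e⁻) = Q/F = 61090 / 96485 = 0.6332 mol.
4 electrons are transferred per O₂ molecule, so n(O₂) = 0.6332 / 4 = 0.1583 mol.
V = nRT/P = (0.1583 × 8.314 × 302) / (147 × 10³ Pa) = 0.00270 m³ = 2.70 L.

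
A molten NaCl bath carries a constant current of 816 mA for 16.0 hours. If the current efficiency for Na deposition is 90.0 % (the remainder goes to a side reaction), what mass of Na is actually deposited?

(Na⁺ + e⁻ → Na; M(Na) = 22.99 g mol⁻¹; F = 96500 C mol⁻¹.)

Q = I·t = 0.8160 × 57600 = 47000 C.
n(e⁻) = 47000/96500 = 0.4871 mol; theoretically n(Na) = 0.4871/1 = 0.4871 mol, m_theo = 11.20 g.
At 90.0 % efficiency, m_actual = 0.900 × 11.20 = 10.1 g.

10.1 g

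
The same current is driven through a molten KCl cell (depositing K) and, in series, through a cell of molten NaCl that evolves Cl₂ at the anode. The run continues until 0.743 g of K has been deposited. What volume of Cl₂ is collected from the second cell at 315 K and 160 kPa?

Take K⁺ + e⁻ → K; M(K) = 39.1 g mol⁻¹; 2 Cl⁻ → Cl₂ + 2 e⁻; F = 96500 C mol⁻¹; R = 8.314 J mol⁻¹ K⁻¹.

n(K) = 0.743 / 39.1 = 0.01900 mol, so n(e⁻) = 1 × 0.01900 = 0.01900 mol.
The cells are in series, so the same 0.01900 mol of electrons passes through the second cell.
2 Cl⁻ → Cl₂ + 2 e⁻ — 2 mol e⁻ per mol Cl₂, so n(Cl₂) = 0.01900/2 = 0.009501 mol.
V = nRT/P = (0.009501 × 8.314 × 315) / (160 × 10³) = 1.56 × 10⁻⁴ m³ = 0.156 L.

0.156 L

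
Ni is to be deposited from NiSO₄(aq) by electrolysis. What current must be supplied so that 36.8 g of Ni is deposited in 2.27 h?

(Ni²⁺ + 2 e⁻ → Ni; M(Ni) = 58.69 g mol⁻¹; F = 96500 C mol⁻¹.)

14.8 A

n(Ni) = 36.8 / 58.69 = 0.6270 mol.
n(e⁻) = 2 × 0.6270 = 1.254 mol.
Q = n(e⁻)·F = 1.254 × 96500 = 121000 C.
I = Q/t = 121000 / 8172.0 s = 14.8 A.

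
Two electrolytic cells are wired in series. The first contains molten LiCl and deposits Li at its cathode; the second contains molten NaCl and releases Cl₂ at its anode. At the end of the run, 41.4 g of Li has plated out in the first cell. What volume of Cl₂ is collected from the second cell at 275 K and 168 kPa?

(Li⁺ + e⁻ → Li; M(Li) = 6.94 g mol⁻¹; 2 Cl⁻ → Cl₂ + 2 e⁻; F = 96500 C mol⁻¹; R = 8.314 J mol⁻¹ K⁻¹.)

n(Li) = 41.4 / 6.94 = 5.965 mol, so n(e⁻) = 1 × 5.965 = 5.965 mol.
The cells are in series, so the same 5.965 mol of electrons passes through the second cell.
2 Cl⁻ → Cl₂ + 2 e⁻ — 2 mol e⁻ per mol Cl₂, so n(Cl₂) = 5.965/2 = 2.983 mol.
V = nRT/P = (2.983 × 8.314 × 275) / (168 × 10³) = 0.0406 m³ = 40.6 L.

40.6 L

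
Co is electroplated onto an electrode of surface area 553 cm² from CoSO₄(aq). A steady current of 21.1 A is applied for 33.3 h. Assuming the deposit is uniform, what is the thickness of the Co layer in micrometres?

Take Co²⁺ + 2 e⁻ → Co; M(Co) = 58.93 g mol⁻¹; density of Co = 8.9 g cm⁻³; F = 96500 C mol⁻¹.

1570 μm

Q = I·t = 21.10 × 119880 = 2529000 C; n(e⁻) = 26.21 mol.
n(Co) = n(e⁻)/2 = 13.11 mol, so m = 13.11 × 58.93 = 772.3 g.
Volume = m/ρ = 772.3 / 8.9 = 86.78 cm³.
Thickness = V/A = 86.78 / 553 = 0.157 cm = 1570 μm.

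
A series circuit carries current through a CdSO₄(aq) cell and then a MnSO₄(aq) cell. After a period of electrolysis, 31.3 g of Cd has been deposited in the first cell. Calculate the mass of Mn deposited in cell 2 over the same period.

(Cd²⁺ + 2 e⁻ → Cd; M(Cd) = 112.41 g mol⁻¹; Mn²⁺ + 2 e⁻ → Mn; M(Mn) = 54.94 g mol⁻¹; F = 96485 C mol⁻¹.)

15.3 g

n(Cd) = 31.3 / 112.41 = 0.2784 mol.
Since Cd²⁺ + 2 e⁻ → Cd, n(e⁻) passed = 2 × 0.2784 = 0.5569 mol.
Cells in series carry the same charge, so the same 0.5569 mol of electrons passes through cell 2.
Mn²⁺ + 2 e⁻ → Mn, so n(Mn) = 0.5569 / 2 = 0.2784 mol.
m(Mn) = 0.2784 × 54.94 = 15.3 g.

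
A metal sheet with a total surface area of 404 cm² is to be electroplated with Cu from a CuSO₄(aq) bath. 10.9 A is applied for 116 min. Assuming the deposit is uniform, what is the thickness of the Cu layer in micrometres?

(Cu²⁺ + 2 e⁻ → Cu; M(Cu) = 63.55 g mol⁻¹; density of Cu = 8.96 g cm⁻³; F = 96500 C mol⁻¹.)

Q = I·t = 10.90 × 6960.0 = 75860 C; n(e⁻) = 0.7862 mol.
n(Cu) = n(e⁻)/2 = 0.3931 mol, so m = 0.3931 × 63.55 = 24.98 g.
Volume = m/ρ = 24.98 / 8.96 = 2.788 cm³.
Thickness = V/A = 2.788 / 404 = 0.00690 cm = 69.0 μm.

69.0 μm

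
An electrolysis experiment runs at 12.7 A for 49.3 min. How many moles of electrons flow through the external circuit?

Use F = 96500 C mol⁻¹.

0.389 mol

Q = I·t = 12.70 A × 2958.0 s = 37570 C.
n(e⁻) = Q/F = 37570 / 96500 = 0.389 mol.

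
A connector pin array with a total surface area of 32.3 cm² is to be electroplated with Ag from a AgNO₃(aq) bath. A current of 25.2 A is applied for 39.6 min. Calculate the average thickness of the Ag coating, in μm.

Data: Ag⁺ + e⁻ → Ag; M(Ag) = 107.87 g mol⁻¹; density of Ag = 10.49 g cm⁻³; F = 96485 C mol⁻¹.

1980 μm

Q = I·t = 25.20 × 2376.0 = 59880 C; n(e⁻) = 0.6206 mol.
n(Ag) = n(e⁻)/1 = 0.6206 mol, so m = 0.6206 × 107.87 = 66.94 g.
Volume = m/ρ = 66.94 / 10.49 = 6.381 cm³.
Thickness = V/A = 6.381 / 32.3 = 0.198 cm = 1980 μm.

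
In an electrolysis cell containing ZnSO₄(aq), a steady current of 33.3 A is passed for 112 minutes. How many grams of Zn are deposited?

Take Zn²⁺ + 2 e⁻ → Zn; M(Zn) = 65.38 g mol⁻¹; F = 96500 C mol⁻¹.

75.8 g

Q = I·t = 33.30 A × 6720.0 s = 223800 C.
n(e⁻) = Q/F = 223800 / 96500 = 2.319 mol.
Zn²⁺ + 2 e⁻ → Zn, so n(Zn) = n(e⁻)/2 = 1.159 mol.
m = n·M = 1.159 × 65.38 = 75.8 g.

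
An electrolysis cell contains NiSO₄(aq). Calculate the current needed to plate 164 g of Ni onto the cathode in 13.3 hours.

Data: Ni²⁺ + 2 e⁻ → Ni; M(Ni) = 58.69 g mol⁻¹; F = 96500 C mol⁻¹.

11.3 A

n(Ni) = 164 / 58.69 = 2.794 mol.
n(e⁻) = 2 × 2.794 = 5.589 mol.
Q = n(e⁻)·F = 5.589 × 96500 = 539300 C.
I = Q/t = 539300 / 47880 s = 11.3 A.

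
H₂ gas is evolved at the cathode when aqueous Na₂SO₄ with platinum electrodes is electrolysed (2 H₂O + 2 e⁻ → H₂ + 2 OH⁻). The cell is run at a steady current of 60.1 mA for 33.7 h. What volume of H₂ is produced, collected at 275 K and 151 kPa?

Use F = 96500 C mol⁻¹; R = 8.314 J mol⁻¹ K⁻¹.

0.572 L

Q = I·t = 0.06010 A × 121320 s = 7291 C.
n(e⁻) = Q/F = 7291 / 96500 = 0.07556 mol.
2 electrons are transferred per H₂ molecule, so n(H₂) = 0.07556 / 2 = 0.03778 mol.
V = nRT/P = (0.03778 × 8.314 × 275) / (151 × 10³ Pa) = 5.72 × 10⁻⁴ m³ = 0.572 L.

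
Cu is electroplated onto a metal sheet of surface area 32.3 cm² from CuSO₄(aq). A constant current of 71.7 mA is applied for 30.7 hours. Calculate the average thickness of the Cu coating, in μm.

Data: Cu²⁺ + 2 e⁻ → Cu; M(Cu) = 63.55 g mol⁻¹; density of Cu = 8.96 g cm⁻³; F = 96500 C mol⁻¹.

90.2 μm

Q = I·t = 0.07170 × 110520 = 7924 C; n(e⁻) = 0.08212 mol.
n(Cu) = n(e⁻)/2 = 0.04106 mol, so m = 0.04106 × 63.55 = 2.609 g.
Volume = m/ρ = 2.609 / 8.96 = 0.2912 cm³.
Thickness = V/A = 0.2912 / 32.3 = 0.00902 cm = 90.2 μm.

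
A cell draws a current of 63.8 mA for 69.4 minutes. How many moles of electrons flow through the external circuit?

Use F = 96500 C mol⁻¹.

Q = I·t = 0.06380 A × 4164.0 s = 265.7 C.
n(e⁻) = Q/F = 265.7 / 96500 = 0.00275 mol.

0.00275 mol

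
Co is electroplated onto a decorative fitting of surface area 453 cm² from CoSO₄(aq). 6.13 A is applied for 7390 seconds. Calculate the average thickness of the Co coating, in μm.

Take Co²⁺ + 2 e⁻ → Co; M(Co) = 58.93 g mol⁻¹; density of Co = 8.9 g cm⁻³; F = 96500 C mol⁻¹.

Q = I·t = 6.130 × 7390.0 = 45300 C; n(e⁻) = 0.4694 mol.
n(Co) = n(e⁻)/2 = 0.2347 mol, so m = 0.2347 × 58.93 = 13.83 g.
Volume = m/ρ = 13.83 / 8.9 = 1.554 cm³.
Thickness = V/A = 1.554 / 453 = 0.00343 cm = 34.3 μm.

34.3 μm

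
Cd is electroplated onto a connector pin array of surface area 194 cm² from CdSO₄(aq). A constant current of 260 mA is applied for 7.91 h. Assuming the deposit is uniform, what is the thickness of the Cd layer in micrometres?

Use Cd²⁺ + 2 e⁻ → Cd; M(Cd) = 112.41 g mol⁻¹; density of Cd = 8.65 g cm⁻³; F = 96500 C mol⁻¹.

25.7 μm

Q = I·t = 0.2600 × 28476 = 7404 C; n(e⁻) = 0.07672 mol.
n(Cd) = n(e⁻)/2 = 0.03836 mol, so m = 0.03836 × 112.41 = 4.312 g.
Volume = m/ρ = 4.312 / 8.65 = 0.4985 cm³.
Thickness = V/A = 0.4985 / 194 = 0.00257 cm = 25.7 μm.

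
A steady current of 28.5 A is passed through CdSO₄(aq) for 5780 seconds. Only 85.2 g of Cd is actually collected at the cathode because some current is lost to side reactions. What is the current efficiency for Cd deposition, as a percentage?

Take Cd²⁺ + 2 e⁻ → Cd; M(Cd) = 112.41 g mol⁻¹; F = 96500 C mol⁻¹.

88.8 %

Q = I·t = 28.50 × 5780.0 = 164700 C; n(e⁻) = 164700/96500 = 1.707 mol.
Theoretical n(Cd) = n(e⁻)/2 = 0.8535 mol, i.e. m_theo = 0.8535 × 112.41 = 95.94 g.
Efficiency = m_actual / m_theo = 85.2 / 95.94 = 88.8 %.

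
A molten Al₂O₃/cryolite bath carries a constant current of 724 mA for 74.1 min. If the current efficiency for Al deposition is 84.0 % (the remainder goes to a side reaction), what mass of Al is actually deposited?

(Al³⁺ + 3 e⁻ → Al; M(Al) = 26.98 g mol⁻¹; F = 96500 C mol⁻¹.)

0.252 g

Q = I·t = 0.7240 × 4446.0 = 3219 C.
n(e⁻) = 3219/96500 = 0.03336 mol; theoretically n(Al) = 0.03336/3 = 0.01112 mol, m_theo = 0.3000 g.
At 84.0 % efficiency, m_actual = 0.840 × 0.3000 = 0.252 g.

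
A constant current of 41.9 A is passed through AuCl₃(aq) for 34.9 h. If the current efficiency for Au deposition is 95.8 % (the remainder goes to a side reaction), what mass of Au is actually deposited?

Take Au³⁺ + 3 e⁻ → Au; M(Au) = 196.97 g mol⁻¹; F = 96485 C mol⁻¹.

Q = I·t = 41.90 × 125640 = 5264000 C.
n(e⁻) = 5264000/96485 = 54.56 mol; theoretically n(Au) = 54.56/3 = 18.19 mol, m_theo = 3582 g.
At 95.8 % efficiency, m_actual = 0.958 × 3582 = 3430 g.

3430 g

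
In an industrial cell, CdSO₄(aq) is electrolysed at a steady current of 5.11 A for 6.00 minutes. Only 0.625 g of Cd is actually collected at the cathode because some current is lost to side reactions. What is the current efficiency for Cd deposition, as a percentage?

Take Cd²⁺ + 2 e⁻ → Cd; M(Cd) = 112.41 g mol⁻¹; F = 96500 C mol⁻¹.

58.3 %

Q = I·t = 5.110 × 360.00 = 1840 C; n(e⁻) = 1840/96500 = 0.01906 mol.
Theoretical n(Cd) = n(e⁻)/2 = 0.009532 mol, i.e. m_theo = 0.009532 × 112.41 = 1.071 g.
Efficiency = m_actual / m_theo = 0.625 / 1.071 = 58.3 %.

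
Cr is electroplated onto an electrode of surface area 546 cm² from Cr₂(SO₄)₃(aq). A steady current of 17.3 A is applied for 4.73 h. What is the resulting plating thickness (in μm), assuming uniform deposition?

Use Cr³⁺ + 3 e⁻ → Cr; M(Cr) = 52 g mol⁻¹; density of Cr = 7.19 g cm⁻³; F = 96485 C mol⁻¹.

135 μm

Q = I·t = 17.30 × 17028 = 294600 C; n(e⁻) = 3.053 mol.
n(Cr) = n(e⁻)/3 = 1.018 mol, so m = 1.018 × 52 = 52.92 g.
Volume = m/ρ = 52.92 / 7.19 = 7.360 cm³.
Thickness = V/A = 7.360 / 546 = 0.0135 cm = 135 μm.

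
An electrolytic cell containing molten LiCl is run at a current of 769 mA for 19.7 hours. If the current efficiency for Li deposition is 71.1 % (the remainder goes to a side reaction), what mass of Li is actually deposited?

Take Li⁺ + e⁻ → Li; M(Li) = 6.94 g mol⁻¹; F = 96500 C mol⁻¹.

2.79 g

Q = I·t = 0.7690 × 70920 = 54540 C.
n(e⁻) = 54540/96500 = 0.5652 mol; theoretically n(Li) = 0.5652/1 = 0.5652 mol, m_theo = 3.922 g.
At 71.1 % efficiency, m_actual = 0.711 × 3.922 = 2.79 g.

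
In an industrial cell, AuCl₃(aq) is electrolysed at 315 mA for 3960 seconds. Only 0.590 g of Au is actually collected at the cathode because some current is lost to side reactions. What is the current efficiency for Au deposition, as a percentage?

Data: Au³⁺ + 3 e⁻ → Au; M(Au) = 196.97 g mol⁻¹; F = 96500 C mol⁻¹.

Q = I·t = 0.3150 × 3960.0 = 1247 C; n(e⁻) = 1247/96500 = 0.01293 mol.
Theoretical n(Au) = n(e⁻)/3 = 0.004309 mol, i.e. m_theo = 0.004309 × 196.97 = 0.8487 g.
Efficiency = m_actual / m_theo = 0.590 / 0.8487 = 69.5 %.

69.5 %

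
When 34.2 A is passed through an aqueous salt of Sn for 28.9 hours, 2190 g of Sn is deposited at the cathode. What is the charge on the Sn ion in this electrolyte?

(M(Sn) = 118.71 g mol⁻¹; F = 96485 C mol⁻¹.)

+2

Q = I·t = 34.20 A × 104040 s = 3558000 C, so n(e⁻) = 3558000/96485 = 36.88 mol.
n(Sn) deposited = 2190 / 118.71 = 18.45 mol.
Electrons per atom = n(e⁻)/n(Sn) = 36.88 / 18.45 = 2.00 ≈ 2, so the ion is Sn²⁺.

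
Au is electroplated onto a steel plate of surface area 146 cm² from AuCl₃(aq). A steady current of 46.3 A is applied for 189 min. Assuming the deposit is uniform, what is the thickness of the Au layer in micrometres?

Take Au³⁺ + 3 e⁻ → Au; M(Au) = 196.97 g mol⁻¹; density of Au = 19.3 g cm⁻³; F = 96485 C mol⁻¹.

Q = I·t = 46.30 × 11340 = 525000 C; n(e⁻) = 5.442 mol.
n(Au) = n(e⁻)/3 = 1.814 mol, so m = 1.814 × 196.97 = 357.3 g.
Volume = m/ρ = 357.3 / 19.3 = 18.51 cm³.
Thickness = V/A = 18.51 / 146 = 0.127 cm = 1270 μm.

1270 μm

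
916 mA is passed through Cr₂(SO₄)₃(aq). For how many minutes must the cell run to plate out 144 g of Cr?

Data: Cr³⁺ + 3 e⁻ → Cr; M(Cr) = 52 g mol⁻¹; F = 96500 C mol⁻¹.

n(Cr) = m/M = 144 / 52 = 2.769 mol.
Each Cr atom requires 3 electrons, so n(e⁻) = 3 × 2.769 = 8.308 mol.
Q = n(e⁻)·F = 8.308 × 96500 = 801700 C.
t = Q/I = 801700 / 0.9160 A = 875200 s = 14600 min.

14600 min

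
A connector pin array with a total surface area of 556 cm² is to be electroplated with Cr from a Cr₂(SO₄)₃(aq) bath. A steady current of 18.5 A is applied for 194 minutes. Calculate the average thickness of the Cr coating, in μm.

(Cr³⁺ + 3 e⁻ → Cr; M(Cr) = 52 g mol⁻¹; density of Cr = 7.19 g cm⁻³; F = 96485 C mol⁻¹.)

96.8 μm

Q = I·t = 18.50 × 11640 = 215300 C; n(e⁻) = 2.232 mol.
n(Cr) = n(e⁻)/3 = 0.7439 mol, so m = 0.7439 × 52 = 38.69 g.
Volume = m/ρ = 38.69 / 7.19 = 5.380 cm³.
Thickness = V/A = 5.380 / 556 = 0.00968 cm = 96.8 μm.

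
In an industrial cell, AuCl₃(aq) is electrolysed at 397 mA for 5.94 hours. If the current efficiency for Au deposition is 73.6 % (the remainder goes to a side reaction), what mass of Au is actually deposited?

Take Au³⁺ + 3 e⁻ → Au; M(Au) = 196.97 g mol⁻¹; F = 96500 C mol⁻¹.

Q = I·t = 0.3970 × 21384 = 8489 C.
n(e⁻) = 8489/96500 = 0.08797 mol; theoretically n(Au) = 0.08797/3 = 0.02932 mol, m_theo = 5.776 g.
At 73.6 % efficiency, m_actual = 0.736 × 5.776 = 4.25 g.

4.25 g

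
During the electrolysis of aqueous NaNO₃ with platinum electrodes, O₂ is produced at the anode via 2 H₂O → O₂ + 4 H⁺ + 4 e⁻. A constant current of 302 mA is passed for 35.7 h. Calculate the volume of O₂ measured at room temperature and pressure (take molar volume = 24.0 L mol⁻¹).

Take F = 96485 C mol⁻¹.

Q = I·t = 0.3020 A × 128520 s = 38810 C.
n(e⁻) = Q/F = 38810 / 96485 = 0.4023 mol.
4 electrons are transferred per O₂ molecule, so n(O₂) = 0.4023 / 4 = 0.1006 mol.
V = n × V_m = 0.1006 × 24.0 = 2.41 L.

2.41 L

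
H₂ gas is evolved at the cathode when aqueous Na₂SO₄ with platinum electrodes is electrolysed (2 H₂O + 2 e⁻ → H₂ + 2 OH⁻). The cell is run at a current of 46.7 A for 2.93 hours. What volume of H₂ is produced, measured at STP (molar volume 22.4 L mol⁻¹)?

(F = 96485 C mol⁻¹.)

Q = I·t = 46.70 A × 10548 s = 492600 C.
n(e⁻) = Q/F = 492600 / 96485 = 5.105 mol.
2 electrons are transferred per H₂ molecule, so n(H₂) = 5.105 / 2 = 2.553 mol.
V = n × V_m = 2.553 × 22.4 = 57.2 L.

57.2 L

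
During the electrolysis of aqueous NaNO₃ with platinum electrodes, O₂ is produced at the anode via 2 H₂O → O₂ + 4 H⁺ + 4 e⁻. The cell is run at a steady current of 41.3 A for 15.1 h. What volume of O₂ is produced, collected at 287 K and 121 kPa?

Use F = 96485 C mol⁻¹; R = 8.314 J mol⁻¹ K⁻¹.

Q = I·t = 41.30 A × 54360 s = 2245000 C.
n(e⁻) = Q/F = 2245000 / 96485 = 23.27 mol.
4 electrons are transferred per O₂ molecule, so n(O₂) = 23.27 / 4 = 5.817 mol.
V = nRT/P = (5.817 × 8.314 × 287) / (121 × 10³ Pa) = 0.115 m³ = 115 L.

115 L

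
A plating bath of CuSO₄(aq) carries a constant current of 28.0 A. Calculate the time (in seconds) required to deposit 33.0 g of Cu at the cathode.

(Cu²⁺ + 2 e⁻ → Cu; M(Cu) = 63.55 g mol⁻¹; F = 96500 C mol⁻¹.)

3580 s

n(Cu) = m/M = 33.0 / 63.55 = 0.5193 mol.
Each Cu atom requires 2 electrons, so n(e⁻) = 2 × 0.5193 = 1.039 mol.
Q = n(e⁻)·F = 1.039 × 96500 = 100200 C.
t = Q/I = 100200 / 28.00 A = 3579 s.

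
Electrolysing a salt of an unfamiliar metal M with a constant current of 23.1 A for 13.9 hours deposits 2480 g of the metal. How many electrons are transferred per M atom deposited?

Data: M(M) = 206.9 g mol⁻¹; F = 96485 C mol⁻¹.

1

Q = I·t = 23.10 A × 50040 s = 1156000 C, so n(e⁻) = 1156000/96485 = 11.98 mol.
n(M) deposited = 2480 / 206.9 = 11.99 mol.
Electrons per atom = n(e⁻)/n(M) = 11.98 / 11.99 = 0.999 ≈ 1, so the ion is M⁺.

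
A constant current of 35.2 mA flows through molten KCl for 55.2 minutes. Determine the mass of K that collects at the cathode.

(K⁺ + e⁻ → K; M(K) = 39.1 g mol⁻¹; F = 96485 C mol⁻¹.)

Q = I·t = 0.03520 A × 3312.0 s = 116.6 C.
n(e⁻) = Q/F = 116.6 / 96485 = 0.001208 mol.
K⁺ + e⁻ → K, so n(K) = n(e⁻)/1 = 0.001208 mol.
m = n·M = 0.001208 × 39.1 = 0.0472 g.

0.0472 g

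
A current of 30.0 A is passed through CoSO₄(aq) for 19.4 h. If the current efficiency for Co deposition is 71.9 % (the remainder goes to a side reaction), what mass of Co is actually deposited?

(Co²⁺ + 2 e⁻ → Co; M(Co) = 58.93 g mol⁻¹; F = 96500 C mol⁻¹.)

460 g

Q = I·t = 30.00 × 69840 = 2095000 C.
n(e⁻) = 2095000/96500 = 21.71 mol; theoretically n(Co) = 21.71/2 = 10.86 mol, m_theo = 639.7 g.
At 71.9 % efficiency, m_actual = 0.719 × 639.7 = 460 g.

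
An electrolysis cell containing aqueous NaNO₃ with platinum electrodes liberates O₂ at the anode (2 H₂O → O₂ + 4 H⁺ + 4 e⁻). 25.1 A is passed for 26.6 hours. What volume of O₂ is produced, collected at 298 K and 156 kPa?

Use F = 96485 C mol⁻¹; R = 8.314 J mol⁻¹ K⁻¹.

Q = I·t = 25.10 A × 95760 s = 2404000 C.
n(e⁻) = Q/F = 2404000 / 96485 = 24.91 mol.
4 electrons are transferred per O₂ molecule, so n(O₂) = 24.91 / 4 = 6.228 mol.
V = nRT/P = (6.228 × 8.314 × 298) / (156 × 10³ Pa) = 0.0989 m³ = 98.9 L.

98.9 L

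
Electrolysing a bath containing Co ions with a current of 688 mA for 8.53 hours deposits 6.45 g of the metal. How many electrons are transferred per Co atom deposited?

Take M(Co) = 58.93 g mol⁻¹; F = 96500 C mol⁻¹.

2

Q = I·t = 0.6880 A × 30708 s = 21130 C, so n(e⁻) = 21130/96500 = 0.2189 mol.
n(Co) deposited = 6.45 / 58.93 = 0.1095 mol.
Electrons per atom = n(e⁻)/n(Co) = 0.2189 / 0.1095 = 2.00 ≈ 2, so the ion is Co²⁺.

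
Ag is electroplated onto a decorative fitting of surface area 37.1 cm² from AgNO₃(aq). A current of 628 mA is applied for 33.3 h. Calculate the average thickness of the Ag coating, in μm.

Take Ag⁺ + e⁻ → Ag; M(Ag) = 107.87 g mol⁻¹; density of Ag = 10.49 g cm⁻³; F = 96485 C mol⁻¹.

Q = I·t = 0.6280 × 119880 = 75280 C; n(e⁻) = 0.7803 mol.
n(Ag) = n(e⁻)/1 = 0.7803 mol, so m = 0.7803 × 107.87 = 84.17 g.
Volume = m/ρ = 84.17 / 10.49 = 8.024 cm³.
Thickness = V/A = 8.024 / 37.1 = 0.216 cm = 2160 μm.

2160 μm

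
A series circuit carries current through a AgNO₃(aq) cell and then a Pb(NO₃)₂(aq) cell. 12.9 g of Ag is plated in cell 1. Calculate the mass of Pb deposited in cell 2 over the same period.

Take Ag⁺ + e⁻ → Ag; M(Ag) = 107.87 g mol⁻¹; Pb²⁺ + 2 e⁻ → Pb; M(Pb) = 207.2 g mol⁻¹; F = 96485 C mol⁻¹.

12.4 g

n(Ag) = 12.9 / 107.87 = 0.1196 mol.
Since Ag⁺ + e⁻ → Ag, n(e⁻) passed = 1 × 0.1196 = 0.1196 mol.
Cells in series carry the same charge, so the same 0.1196 mol of electrons passes through cell 2.
Pb²⁺ + 2 e⁻ → Pb, so n(Pb) = 0.1196 / 2 = 0.05979 mol.
m(Pb) = 0.05979 × 207.2 = 12.4 g.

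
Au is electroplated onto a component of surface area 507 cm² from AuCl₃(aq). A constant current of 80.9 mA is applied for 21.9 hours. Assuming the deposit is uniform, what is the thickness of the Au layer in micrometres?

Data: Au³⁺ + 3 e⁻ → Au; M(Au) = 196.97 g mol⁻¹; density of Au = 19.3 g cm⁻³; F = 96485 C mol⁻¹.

Q = I·t = 0.08090 × 78840 = 6378 C; n(e⁻) = 0.06611 mol.
n(Au) = n(e⁻)/3 = 0.02204 mol, so m = 0.02204 × 196.97 = 4.340 g.
Volume = m/ρ = 4.340 / 19.3 = 0.2249 cm³.
Thickness = V/A = 0.2249 / 507 = 4.44 × 10⁻⁴ cm = 4.44 μm.

4.44 μm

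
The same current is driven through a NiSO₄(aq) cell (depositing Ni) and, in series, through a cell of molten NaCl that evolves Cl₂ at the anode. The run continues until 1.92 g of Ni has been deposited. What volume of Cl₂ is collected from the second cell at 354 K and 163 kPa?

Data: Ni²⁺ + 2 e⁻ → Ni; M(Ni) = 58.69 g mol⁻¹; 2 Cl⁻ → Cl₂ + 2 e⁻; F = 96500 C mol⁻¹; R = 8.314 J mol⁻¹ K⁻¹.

0.591 L

n(Ni) = 1.92 / 58.69 = 0.03271 mol, so n(e⁻) = 2 × 0.03271 = 0.06543 mol.
The cells are in series, so the same 0.06543 mol of electrons passes through the second cell.
2 Cl⁻ → Cl₂ + 2 e⁻ — 2 mol e⁻ per mol Cl₂, so n(Cl₂) = 0.06543/2 = 0.03271 mol.
V = nRT/P = (0.03271 × 8.314 × 354) / (163 × 10³) = 5.91 × 10⁻⁴ m³ = 0.591 L.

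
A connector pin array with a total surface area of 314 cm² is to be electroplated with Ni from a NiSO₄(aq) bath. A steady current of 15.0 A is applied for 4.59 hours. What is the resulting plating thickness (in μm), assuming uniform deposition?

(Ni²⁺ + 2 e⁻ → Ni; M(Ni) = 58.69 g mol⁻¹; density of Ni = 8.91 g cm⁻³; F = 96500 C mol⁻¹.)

269 μm

Q = I·t = 15.00 × 16524 = 247900 C; n(e⁻) = 2.568 mol.
n(Ni) = n(e⁻)/2 = 1.284 mol, so m = 1.284 × 58.69 = 75.37 g.
Volume = m/ρ = 75.37 / 8.91 = 8.459 cm³.
Thickness = V/A = 8.459 / 314 = 0.0269 cm = 269 μm.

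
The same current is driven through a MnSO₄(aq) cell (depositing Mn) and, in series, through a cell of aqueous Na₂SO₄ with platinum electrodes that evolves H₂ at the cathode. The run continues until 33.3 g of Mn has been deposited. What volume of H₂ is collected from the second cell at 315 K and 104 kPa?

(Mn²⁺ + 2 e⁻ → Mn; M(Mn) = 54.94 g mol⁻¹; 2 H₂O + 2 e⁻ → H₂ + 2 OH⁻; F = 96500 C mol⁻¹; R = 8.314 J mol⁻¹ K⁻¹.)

n(Mn) = 33.3 / 54.94 = 0.6061 mol, so n(e⁻) = 2 × 0.6061 = 1.212 mol.
The cells are in series, so the same 1.212 mol of electrons passes through the second cell.
2 H₂O + 2 e⁻ → H₂ + 2 OH⁻ — 2 mol e⁻ per mol H₂, so n(H₂) = 1.212/2 = 0.6061 mol.
V = nRT/P = (0.6061 × 8.314 × 315) / (104 × 10³) = 0.0153 m³ = 15.3 L.

15.3 L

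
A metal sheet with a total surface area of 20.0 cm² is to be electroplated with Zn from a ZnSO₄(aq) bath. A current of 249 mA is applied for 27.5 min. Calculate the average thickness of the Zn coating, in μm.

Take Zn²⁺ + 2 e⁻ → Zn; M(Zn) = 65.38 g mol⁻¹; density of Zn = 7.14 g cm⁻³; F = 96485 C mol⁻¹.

Q = I·t = 0.2490 × 1650.0 = 410.8 C; n(e⁻) = 0.004258 mol.
n(Zn) = n(e⁻)/2 = 0.002129 mol, so m = 0.002129 × 65.38 = 0.1392 g.
Volume = m/ρ = 0.1392 / 7.14 = 0.01950 cm³.
Thickness = V/A = 0.01950 / 20.0 = 9.75 × 10⁻⁴ cm = 9.75 μm.

9.75 μm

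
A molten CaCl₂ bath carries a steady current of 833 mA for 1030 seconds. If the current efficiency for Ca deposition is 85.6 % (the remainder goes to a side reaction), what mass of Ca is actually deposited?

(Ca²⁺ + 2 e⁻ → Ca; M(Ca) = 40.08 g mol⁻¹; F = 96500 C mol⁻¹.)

0.153 g

Q = I·t = 0.8330 × 1030.0 = 858.0 C.
n(e⁻) = 858.0/96500 = 0.008891 mol; theoretically n(Ca) = 0.008891/2 = 0.004446 mol, m_theo = 0.1782 g.
At 85.6 % efficiency, m_actual = 0.856 × 0.1782 = 0.153 g.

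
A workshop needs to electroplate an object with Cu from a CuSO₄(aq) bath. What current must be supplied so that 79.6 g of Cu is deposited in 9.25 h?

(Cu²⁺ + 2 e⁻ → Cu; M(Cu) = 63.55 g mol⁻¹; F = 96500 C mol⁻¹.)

7.26 A

n(Cu) = 79.6 / 63.55 = 1.253 mol.
n(e⁻) = 2 × 1.253 = 2.505 mol.
Q = n(e⁻)·F = 2.505 × 96500 = 241700 C.
I = Q/t = 241700 / 33300 s = 7.26 A.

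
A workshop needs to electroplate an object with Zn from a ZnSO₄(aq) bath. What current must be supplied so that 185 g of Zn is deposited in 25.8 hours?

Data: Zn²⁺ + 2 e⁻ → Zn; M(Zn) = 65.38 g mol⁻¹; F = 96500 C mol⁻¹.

n(Zn) = 185 / 65.38 = 2.830 mol.
n(e⁻) = 2 × 2.830 = 5.659 mol.
Q = n(e⁻)·F = 5.659 × 96500 = 546100 C.
I = Q/t = 546100 / 92880 s = 5.88 A.

5.88 A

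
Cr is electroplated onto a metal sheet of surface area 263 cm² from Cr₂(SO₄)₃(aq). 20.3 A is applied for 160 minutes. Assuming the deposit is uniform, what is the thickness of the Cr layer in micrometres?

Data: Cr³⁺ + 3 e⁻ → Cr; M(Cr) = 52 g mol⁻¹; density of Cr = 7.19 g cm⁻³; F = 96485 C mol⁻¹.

Q = I·t = 20.30 × 9600.0 = 194900 C; n(e⁻) = 2.020 mol.
n(Cr) = n(e⁻)/3 = 0.6733 mol, so m = 0.6733 × 52 = 35.01 g.
Volume = m/ρ = 35.01 / 7.19 = 4.869 cm³.
Thickness = V/A = 4.869 / 263 = 0.0185 cm = 185 μm.

185 μm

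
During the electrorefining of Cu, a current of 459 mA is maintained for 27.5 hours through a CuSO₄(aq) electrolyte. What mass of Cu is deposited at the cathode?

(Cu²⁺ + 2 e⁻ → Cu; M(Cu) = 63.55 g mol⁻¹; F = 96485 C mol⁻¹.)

15.0 g

Q = I·t = 0.4590 A × 99000 s = 45440 C.
n(e⁻) = Q/F = 45440 / 96485 = 0.4710 mol.
Cu²⁺ + 2 e⁻ → Cu, so n(Cu) = n(e⁻)/2 = 0.2355 mol.
m = n·M = 0.2355 × 63.55 = 15.0 g.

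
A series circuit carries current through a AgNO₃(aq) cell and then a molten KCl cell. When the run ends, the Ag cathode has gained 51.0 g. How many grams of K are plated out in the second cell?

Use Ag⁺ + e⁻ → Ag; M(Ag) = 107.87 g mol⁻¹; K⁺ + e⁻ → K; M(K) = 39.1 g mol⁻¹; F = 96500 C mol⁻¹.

18.5 g

n(Ag) = 51.0 / 107.87 = 0.4728 mol.
Since Ag⁺ + e⁻ → Ag, n(e⁻) passed = 1 × 0.4728 = 0.4728 mol.
Cells in series carry the same charge, so the same 0.4728 mol of electrons passes through cell 2.
K⁺ + e⁻ → K, so n(K) = 0.4728 / 1 = 0.4728 mol.
m(K) = 0.4728 × 39.1 = 18.5 g.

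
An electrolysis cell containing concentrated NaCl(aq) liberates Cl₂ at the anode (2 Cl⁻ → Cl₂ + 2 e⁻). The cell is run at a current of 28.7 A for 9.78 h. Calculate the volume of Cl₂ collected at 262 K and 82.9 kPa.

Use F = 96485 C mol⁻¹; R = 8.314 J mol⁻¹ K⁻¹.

138 L

Q = I·t = 28.70 A × 35208 s = 1010000 C.
n(e⁻) = Q/F = 1010000 / 96485 = 10.47 mol.
2 electrons are transferred per Cl₂ molecule, so n(Cl₂) = 10.47 / 2 = 5.236 mol.
V = nRT/P = (5.236 × 8.314 × 262) / (82.9 × 10³ Pa) = 0.138 m³ = 138 L.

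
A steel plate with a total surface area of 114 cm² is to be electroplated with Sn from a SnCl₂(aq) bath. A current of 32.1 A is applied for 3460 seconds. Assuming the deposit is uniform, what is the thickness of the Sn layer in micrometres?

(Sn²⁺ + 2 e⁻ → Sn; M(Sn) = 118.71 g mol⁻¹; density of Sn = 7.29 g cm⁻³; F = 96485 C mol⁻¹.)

Q = I·t = 32.10 × 3460.0 = 111100 C; n(e⁻) = 1.151 mol.
n(Sn) = n(e⁻)/2 = 0.5756 mol, so m = 0.5756 × 118.71 = 68.32 g.
Volume = m/ρ = 68.32 / 7.29 = 9.372 cm³.
Thickness = V/A = 9.372 / 114 = 0.0822 cm = 822 μm.

822 μm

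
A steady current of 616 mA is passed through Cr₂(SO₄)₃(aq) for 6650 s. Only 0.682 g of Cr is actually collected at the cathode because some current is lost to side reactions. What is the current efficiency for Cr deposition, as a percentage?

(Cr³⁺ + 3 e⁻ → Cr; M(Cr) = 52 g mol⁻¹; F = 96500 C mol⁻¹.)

Q = I·t = 0.6160 × 6650.0 = 4096 C; n(e⁻) = 4096/96500 = 0.04245 mol.
Theoretical n(Cr) = n(e⁻)/3 = 0.01415 mol, i.e. m_theo = 0.01415 × 52 = 0.7358 g.
Efficiency = m_actual / m_theo = 0.682 / 0.7358 = 92.7 %.

92.7 %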